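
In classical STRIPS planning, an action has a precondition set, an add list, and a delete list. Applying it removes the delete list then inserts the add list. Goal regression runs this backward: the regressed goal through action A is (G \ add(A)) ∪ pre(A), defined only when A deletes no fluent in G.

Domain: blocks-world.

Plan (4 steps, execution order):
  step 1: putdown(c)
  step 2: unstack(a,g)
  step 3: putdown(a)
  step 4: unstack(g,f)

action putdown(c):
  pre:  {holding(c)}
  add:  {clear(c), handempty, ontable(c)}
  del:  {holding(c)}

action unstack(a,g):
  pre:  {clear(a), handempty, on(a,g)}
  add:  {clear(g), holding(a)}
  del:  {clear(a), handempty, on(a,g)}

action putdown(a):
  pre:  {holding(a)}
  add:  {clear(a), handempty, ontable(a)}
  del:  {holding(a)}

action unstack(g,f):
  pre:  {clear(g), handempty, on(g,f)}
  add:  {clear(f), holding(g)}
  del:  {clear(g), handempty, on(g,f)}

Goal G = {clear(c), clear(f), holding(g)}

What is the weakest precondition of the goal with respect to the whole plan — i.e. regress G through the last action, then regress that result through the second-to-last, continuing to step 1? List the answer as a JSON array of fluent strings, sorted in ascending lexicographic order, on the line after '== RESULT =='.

Work backward from the goal:
  through step 4 (unstack(g,f)): drop {clear(f), holding(g)}, keep {clear(c)}, require {clear(g), handempty, on(g,f)}
    → {clear(c), clear(g), handempty, on(g,f)}
  through step 3 (putdown(a)): drop {handempty}, keep {clear(c), clear(g), on(g,f)}, require {holding(a)}
    → {clear(c), clear(g), holding(a), on(g,f)}
  through step 2 (unstack(a,g)): drop {clear(g), holding(a)}, keep {clear(c), on(g,f)}, require {clear(a), handempty, on(a,g)}
    → {clear(a), clear(c), handempty, on(a,g), on(g,f)}
  through step 1 (putdown(c)): drop {clear(c), handempty}, keep {clear(a), on(a,g), on(g,f)}, require {holding(c)}
    → {clear(a), holding(c), on(a,g), on(g,f)}

== RESULT ==
["clear(a)", "holding(c)", "on(a,g)", "on(g,f)"]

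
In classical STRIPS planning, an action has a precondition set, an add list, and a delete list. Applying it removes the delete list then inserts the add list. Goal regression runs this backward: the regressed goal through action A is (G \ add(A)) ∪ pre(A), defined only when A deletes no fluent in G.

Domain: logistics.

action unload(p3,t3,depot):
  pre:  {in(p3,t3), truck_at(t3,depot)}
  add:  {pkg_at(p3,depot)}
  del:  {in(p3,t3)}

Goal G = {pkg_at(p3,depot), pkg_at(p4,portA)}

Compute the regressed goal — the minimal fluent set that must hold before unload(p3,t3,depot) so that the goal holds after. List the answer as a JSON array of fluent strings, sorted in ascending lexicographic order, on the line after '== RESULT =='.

Regress:
  G ∩ del = {}  (empty — regression defined)
  G \ add = {pkg_at(p3,depot), pkg_at(p4,portA)} \ {pkg_at(p3,depot)} = {pkg_at(p4,portA)}
  ∪ pre   = {pkg_at(p4,portA)} ∪ {in(p3,t3), truck_at(t3,depot)}
          = {in(p3,t3), pkg_at(p4,portA), truck_at(t3,depot)}

== RESULT ==
["in(p3,t3)", "pkg_at(p4,portA)", "truck_at(t3,depot)"]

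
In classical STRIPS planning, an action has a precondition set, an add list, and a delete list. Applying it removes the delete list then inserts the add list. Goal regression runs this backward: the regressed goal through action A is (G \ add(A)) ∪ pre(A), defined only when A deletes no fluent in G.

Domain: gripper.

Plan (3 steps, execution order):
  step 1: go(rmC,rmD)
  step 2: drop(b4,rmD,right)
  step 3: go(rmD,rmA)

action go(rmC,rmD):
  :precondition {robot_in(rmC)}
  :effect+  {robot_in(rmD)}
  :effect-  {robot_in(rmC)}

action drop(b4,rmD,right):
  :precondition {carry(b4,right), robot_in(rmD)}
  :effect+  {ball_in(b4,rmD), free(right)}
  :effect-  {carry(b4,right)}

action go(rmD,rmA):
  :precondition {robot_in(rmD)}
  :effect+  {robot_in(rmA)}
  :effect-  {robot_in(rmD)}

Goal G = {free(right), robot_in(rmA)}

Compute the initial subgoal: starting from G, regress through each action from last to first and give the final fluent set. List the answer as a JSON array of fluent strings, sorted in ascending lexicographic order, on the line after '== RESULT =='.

Regress step by step:
  through step 3 (go(rmD,rmA)): drop {robot_in(rmA)}, keep {free(right)}, require {robot_in(rmD)}
    → {free(right), robot_in(rmD)}
  through step 2 (drop(b4,rmD,right)): drop {free(right)}, keep {robot_in(rmD)}, require {carry(b4,right), robot_in(rmD)}
    → {carry(b4,right), robot_in(rmD)}
  through step 1 (go(rmC,rmD)): drop {robot_in(rmD)}, keep {carry(b4,right)}, require {robot_in(rmC)}
    → {carry(b4,right), robot_in(rmC)}

== RESULT ==
["carry(b4,right)", "robot_in(rmC)"]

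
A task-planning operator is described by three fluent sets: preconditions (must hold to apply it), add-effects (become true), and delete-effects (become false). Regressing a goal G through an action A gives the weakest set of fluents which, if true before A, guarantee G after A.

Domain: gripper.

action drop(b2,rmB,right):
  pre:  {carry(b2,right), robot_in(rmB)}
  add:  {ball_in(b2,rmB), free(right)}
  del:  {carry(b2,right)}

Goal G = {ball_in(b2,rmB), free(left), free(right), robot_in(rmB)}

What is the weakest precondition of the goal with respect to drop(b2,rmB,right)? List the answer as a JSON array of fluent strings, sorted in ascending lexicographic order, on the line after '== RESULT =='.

Compute (G \ add) ∪ pre:
  G ∩ del = {}  (empty — regression defined)
  G \ add = {ball_in(b2,rmB), free(left), free(right), robot_in(rmB)} \ {ball_in(b2,rmB), free(right)} = {free(left), robot_in(rmB)}
  ∪ pre   = {free(left), robot_in(rmB)} ∪ {carry(b2,right), robot_in(rmB)}
          = {carry(b2,right), free(left), robot_in(rmB)}

== RESULT ==
["carry(b2,right)", "free(left)", "robot_in(rmB)"]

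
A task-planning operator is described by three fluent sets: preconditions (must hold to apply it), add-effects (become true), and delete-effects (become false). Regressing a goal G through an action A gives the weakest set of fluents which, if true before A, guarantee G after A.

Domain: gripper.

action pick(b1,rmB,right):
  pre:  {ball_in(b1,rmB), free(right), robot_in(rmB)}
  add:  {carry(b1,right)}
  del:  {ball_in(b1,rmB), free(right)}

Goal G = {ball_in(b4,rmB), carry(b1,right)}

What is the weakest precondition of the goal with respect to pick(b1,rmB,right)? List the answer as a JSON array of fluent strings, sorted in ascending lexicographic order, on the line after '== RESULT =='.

Regress:
  G ∩ del = {}  (empty — regression defined)
  G \ add = {ball_in(b4,rmB), carry(b1,right)} \ {carry(b1,right)} = {ball_in(b4,rmB)}
  ∪ pre   = {ball_in(b4,rmB)} ∪ {ball_in(b1,rmB), free(right), robot_in(rmB)}
          = {ball_in(b1,rmB), ball_in(b4,rmB), free(right), robot_in(rmB)}

== RESULT ==
["ball_in(b1,rmB)", "ball_in(b4,rmB)", "free(right)", "robot_in(rmB)"]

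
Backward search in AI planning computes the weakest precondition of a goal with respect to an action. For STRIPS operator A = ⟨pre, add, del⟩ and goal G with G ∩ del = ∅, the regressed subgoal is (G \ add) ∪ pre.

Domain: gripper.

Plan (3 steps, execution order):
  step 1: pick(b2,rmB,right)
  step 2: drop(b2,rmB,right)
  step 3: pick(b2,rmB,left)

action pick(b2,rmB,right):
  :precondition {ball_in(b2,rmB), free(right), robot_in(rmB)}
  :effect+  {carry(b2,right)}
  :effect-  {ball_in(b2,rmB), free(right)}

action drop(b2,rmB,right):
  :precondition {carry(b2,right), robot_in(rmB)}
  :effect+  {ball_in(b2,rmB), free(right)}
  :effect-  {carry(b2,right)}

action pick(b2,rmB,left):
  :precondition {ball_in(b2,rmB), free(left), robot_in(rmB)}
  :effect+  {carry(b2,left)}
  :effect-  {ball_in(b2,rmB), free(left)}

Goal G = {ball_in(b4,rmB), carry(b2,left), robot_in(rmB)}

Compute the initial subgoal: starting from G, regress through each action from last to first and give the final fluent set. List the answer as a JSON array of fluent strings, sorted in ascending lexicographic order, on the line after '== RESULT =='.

Work backward from the goal:
  through step 3 (pick(b2,rmB,left)): drop {carry(b2,left)}, keep {ball_in(b4,rmB), robot_in(rmB)}, require {ball_in(b2,rmB), free(left), robot_in(rmB)}
    → {ball_in(b2,rmB), ball_in(b4,rmB), free(left), robot_in(rmB)}
  through step 2 (drop(b2,rmB,right)): drop {ball_in(b2,rmB)}, keep {ball_in(b4,rmB), free(left), robot_in(rmB)}, require {carry(b2,right), robot_in(rmB)}
    → {ball_in(b4,rmB), carry(b2,right), free(left), robot_in(rmB)}
  through step 1 (pick(b2,rmB,right)): drop {carry(b2,right)}, keep {ball_in(b4,rmB), free(left), robot_in(rmB)}, require {ball_in(b2,rmB), free(right), robot_in(rmB)}
    → {ball_in(b2,rmB), ball_in(b4,rmB), free(left), free(right), robot_in(rmB)}

== RESULT ==
["ball_in(b2,rmB)", "ball_in(b4,rmB)", "free(left)", "free(right)", "robot_in(rmB)"]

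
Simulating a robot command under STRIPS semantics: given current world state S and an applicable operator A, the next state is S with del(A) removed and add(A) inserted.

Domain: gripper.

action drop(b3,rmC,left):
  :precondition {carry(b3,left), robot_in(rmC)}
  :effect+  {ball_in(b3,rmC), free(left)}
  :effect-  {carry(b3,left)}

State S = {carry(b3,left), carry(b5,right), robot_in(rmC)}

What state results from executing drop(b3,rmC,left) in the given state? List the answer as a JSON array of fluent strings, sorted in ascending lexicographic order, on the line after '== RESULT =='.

Progress:
  pre ⊆ S: {carry(b3,left), robot_in(rmC)} ⊆ S  — applicable
  S \ del = {carry(b5,right), robot_in(rmC)}
  ∪ add   = {ball_in(b3,rmC), carry(b5,right), free(left), robot_in(rmC)}

== RESULT ==
["ball_in(b3,rmC)", "carry(b5,right)", "free(left)", "robot_in(rmC)"]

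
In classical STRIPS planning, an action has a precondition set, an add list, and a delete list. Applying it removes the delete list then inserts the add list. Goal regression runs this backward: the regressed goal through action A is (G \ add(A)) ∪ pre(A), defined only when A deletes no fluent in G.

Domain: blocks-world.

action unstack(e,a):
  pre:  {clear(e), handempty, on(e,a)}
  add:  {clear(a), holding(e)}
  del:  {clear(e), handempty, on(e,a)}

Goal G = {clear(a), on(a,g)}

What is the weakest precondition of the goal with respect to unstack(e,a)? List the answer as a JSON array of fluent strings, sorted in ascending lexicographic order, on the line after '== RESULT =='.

Compute (G \ add) ∪ pre:
  G ∩ del = {}  (empty — regression defined)
  G \ add = {clear(a), on(a,g)} \ {clear(a), holding(e)} = {on(a,g)}
  ∪ pre   = {on(a,g)} ∪ {clear(e), handempty, on(e,a)}
          = {clear(e), handempty, on(a,g), on(e,a)}

== RESULT ==
["clear(e)", "handempty", "on(a,g)", "on(e,a)"]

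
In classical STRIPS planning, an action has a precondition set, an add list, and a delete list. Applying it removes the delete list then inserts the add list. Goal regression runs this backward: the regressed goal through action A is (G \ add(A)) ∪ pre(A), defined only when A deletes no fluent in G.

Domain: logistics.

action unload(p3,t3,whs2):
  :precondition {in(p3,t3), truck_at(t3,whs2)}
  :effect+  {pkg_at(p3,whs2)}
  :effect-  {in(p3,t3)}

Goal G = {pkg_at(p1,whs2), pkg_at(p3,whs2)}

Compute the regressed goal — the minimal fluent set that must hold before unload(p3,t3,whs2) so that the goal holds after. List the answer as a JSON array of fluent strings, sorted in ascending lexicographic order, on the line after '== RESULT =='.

Regress:
  G ∩ del = {}  (empty — regression defined)
  G \ add = {pkg_at(p1,whs2), pkg_at(p3,whs2)} \ {pkg_at(p3,whs2)} = {pkg_at(p1,whs2)}
  ∪ pre   = {pkg_at(p1,whs2)} ∪ {in(p3,t3), truck_at(t3,whs2)}
          = {in(p3,t3), pkg_at(p1,whs2), truck_at(t3,whs2)}

== RESULT ==
["in(p3,t3)", "pkg_at(p1,whs2)", "truck_at(t3,whs2)"]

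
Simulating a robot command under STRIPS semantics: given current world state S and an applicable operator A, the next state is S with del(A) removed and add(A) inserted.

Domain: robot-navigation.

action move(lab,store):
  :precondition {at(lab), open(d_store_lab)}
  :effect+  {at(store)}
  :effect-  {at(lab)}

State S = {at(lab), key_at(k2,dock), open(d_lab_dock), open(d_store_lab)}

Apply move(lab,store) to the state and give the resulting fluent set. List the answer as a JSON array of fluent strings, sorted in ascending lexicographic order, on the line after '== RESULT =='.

Progress:
  pre ⊆ S: {at(lab), open(d_store_lab)} ⊆ S  — applicable
  S \ del = {key_at(k2,dock), open(d_lab_dock), open(d_store_lab)}
  ∪ add   = {at(store), key_at(k2,dock), open(d_lab_dock), open(d_store_lab)}

== RESULT ==
["at(store)", "key_at(k2,dock)", "open(d_lab_dock)", "open(d_store_lab)"]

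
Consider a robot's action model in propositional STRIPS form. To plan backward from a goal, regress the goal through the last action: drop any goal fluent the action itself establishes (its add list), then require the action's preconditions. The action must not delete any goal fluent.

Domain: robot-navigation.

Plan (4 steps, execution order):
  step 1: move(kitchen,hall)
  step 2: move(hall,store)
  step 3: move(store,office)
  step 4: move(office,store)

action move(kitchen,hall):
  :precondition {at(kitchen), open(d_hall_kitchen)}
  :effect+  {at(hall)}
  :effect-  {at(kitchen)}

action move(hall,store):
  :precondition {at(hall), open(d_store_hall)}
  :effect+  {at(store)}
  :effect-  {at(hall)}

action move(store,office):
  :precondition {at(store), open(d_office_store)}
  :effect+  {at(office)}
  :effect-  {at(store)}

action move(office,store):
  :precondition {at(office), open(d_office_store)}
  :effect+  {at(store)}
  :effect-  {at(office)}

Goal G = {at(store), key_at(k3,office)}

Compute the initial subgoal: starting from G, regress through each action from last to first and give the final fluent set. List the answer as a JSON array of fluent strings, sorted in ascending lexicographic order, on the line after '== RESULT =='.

Regress step by step:
  through step 4 (move(office,store)): drop {at(store)}, keep {key_at(k3,office)}, require {at(office), open(d_office_store)}
    → {at(office), key_at(k3,office), open(d_office_store)}
  through step 3 (move(store,office)): drop {at(office)}, keep {key_at(k3,office), open(d_office_store)}, require {at(store), open(d_office_store)}
    → {at(store), key_at(k3,office), open(d_office_store)}
  through step 2 (move(hall,store)): drop {at(store)}, keep {key_at(k3,office), open(d_office_store)}, require {at(hall), open(d_store_hall)}
    → {at(hall), key_at(k3,office), open(d_office_store), open(d_store_hall)}
  through step 1 (move(kitchen,hall)): drop {at(hall)}, keep {key_at(k3,office), open(d_office_store), open(d_store_hall)}, require {at(kitchen), open(d_hall_kitchen)}
    → {at(kitchen), key_at(k3,office), open(d_hall_kitchen), open(d_office_store), open(d_store_hall)}

== RESULT ==
["at(kitchen)", "key_at(k3,office)", "open(d_hall_kitchen)", "open(d_office_store)", "open(d_store_hall)"]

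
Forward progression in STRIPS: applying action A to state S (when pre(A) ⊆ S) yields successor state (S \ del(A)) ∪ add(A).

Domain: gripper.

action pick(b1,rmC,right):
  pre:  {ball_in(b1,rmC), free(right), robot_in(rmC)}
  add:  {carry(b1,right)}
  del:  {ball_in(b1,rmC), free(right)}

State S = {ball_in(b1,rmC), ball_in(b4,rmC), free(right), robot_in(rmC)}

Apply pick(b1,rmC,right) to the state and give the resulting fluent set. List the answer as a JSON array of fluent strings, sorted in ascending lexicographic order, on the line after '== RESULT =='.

Progress:
  pre ⊆ S: {ball_in(b1,rmC), free(right), robot_in(rmC)} ⊆ S  — applicable
  S \ del = {ball_in(b4,rmC), robot_in(rmC)}
  ∪ add   = {ball_in(b4,rmC), carry(b1,right), robot_in(rmC)}

== RESULT ==
["ball_in(b4,rmC)", "carry(b1,right)", "robot_in(rmC)"]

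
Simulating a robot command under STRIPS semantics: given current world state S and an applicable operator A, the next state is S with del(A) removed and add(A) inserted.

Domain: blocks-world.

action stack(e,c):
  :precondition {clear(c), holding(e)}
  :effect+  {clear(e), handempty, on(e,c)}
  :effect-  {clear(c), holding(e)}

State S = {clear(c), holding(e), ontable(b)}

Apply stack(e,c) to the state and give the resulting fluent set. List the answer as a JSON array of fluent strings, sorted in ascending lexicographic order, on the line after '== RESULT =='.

Compute (S \ del) ∪ add:
  pre ⊆ S: {clear(c), holding(e)} ⊆ S  — applicable
  S \ del = {ontable(b)}
  ∪ add   = {clear(e), handempty, on(e,c), ontable(b)}

== RESULT ==
["clear(e)", "handempty", "on(e,c)", "ontable(b)"]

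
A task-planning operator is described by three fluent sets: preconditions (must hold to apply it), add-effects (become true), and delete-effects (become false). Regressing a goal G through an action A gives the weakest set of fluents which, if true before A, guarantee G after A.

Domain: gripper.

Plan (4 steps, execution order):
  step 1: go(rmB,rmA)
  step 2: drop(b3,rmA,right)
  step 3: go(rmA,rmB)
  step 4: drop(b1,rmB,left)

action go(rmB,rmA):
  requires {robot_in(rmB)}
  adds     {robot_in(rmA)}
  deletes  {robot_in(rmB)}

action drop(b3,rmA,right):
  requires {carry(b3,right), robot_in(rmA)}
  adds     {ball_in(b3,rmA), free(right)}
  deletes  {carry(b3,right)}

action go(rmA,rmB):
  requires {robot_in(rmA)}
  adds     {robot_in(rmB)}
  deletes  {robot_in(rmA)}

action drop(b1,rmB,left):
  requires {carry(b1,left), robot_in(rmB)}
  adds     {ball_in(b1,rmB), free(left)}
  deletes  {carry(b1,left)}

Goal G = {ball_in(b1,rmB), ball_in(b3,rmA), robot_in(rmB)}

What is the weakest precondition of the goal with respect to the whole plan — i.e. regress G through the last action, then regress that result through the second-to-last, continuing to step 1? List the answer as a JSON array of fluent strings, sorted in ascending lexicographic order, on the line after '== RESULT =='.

Regress step by step:
  through step 4 (drop(b1,rmB,left)): drop {ball_in(b1,rmB)}, keep {ball_in(b3,rmA), robot_in(rmB)}, require {carry(b1,left), robot_in(rmB)}
    → {ball_in(b3,rmA), carry(b1,left), robot_in(rmB)}
  through step 3 (go(rmA,rmB)): drop {robot_in(rmB)}, keep {ball_in(b3,rmA), carry(b1,left)}, require {robot_in(rmA)}
    → {ball_in(b3,rmA), carry(b1,left), robot_in(rmA)}
  through step 2 (drop(b3,rmA,right)): drop {ball_in(b3,rmA)}, keep {carry(b1,left), robot_in(rmA)}, require {carry(b3,right), robot_in(rmA)}
    → {carry(b1,left), carry(b3,right), robot_in(rmA)}
  through step 1 (go(rmB,rmA)): drop {robot_in(rmA)}, keep {carry(b1,left), carry(b3,right)}, require {robot_in(rmB)}
    → {carry(b1,left), carry(b3,right), robot_in(rmB)}

== RESULT ==
["carry(b1,left)", "carry(b3,right)", "robot_in(rmB)"]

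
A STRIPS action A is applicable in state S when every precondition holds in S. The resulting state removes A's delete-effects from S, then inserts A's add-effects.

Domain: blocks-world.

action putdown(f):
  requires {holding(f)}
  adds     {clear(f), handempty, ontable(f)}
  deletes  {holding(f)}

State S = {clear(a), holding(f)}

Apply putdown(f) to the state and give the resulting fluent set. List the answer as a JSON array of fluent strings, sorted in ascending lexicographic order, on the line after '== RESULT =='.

Progress:
  pre ⊆ S: {holding(f)} ⊆ S  — applicable
  S \ del = {clear(a)}
  ∪ add   = {clear(a), clear(f), handempty, ontable(f)}

== RESULT ==
["clear(a)", "clear(f)", "handempty", "ontable(f)"]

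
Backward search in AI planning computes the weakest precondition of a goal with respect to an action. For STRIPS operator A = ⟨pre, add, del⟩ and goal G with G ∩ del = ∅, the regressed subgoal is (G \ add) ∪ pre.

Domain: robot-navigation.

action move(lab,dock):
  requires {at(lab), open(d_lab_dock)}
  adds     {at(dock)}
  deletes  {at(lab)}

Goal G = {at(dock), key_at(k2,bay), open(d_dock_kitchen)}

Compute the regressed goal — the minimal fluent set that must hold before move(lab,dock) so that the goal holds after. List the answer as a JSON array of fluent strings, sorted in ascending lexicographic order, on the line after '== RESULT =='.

Compute (G \ add) ∪ pre:
  G ∩ del = {}  (empty — regression defined)
  G \ add = {at(dock), key_at(k2,bay), open(d_dock_kitchen)} \ {at(dock)} = {key_at(k2,bay), open(d_dock_kitchen)}
  ∪ pre   = {key_at(k2,bay), open(d_dock_kitchen)} ∪ {at(lab), open(d_lab_dock)}
          = {at(lab), key_at(k2,bay), open(d_dock_kitchen), open(d_lab_dock)}

== RESULT ==
["at(lab)", "key_at(k2,bay)", "open(d_dock_kitchen)", "open(d_lab_dock)"]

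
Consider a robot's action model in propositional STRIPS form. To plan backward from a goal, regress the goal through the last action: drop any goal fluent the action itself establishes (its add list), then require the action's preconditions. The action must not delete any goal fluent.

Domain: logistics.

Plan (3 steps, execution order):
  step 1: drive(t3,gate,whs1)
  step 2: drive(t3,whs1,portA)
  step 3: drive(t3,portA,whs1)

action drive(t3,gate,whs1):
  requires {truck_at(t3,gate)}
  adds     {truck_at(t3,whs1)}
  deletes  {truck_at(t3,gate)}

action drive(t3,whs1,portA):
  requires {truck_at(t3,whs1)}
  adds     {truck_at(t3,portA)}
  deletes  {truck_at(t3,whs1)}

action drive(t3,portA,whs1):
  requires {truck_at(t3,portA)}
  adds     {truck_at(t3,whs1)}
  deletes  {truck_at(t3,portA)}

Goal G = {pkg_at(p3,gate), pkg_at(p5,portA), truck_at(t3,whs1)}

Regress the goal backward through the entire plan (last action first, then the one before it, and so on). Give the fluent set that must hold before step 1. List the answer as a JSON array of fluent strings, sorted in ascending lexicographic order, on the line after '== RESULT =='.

Regress step by step:
  through step 3 (drive(t3,portA,whs1)): drop {truck_at(t3,whs1)}, keep {pkg_at(p3,gate), pkg_at(p5,portA)}, require {truck_at(t3,portA)}
    → {pkg_at(p3,gate), pkg_at(p5,portA), truck_at(t3,portA)}
  through step 2 (drive(t3,whs1,portA)): drop {truck_at(t3,portA)}, keep {pkg_at(p3,gate), pkg_at(p5,portA)}, require {truck_at(t3,whs1)}
    → {pkg_at(p3,gate), pkg_at(p5,portA), truck_at(t3,whs1)}
  through step 1 (drive(t3,gate,whs1)): drop {truck_at(t3,whs1)}, keep {pkg_at(p3,gate), pkg_at(p5,portA)}, require {truck_at(t3,gate)}
    → {pkg_at(p3,gate), pkg_at(p5,portA), truck_at(t3,gate)}

== RESULT ==
["pkg_at(p3,gate)", "pkg_at(p5,portA)", "truck_at(t3,gate)"]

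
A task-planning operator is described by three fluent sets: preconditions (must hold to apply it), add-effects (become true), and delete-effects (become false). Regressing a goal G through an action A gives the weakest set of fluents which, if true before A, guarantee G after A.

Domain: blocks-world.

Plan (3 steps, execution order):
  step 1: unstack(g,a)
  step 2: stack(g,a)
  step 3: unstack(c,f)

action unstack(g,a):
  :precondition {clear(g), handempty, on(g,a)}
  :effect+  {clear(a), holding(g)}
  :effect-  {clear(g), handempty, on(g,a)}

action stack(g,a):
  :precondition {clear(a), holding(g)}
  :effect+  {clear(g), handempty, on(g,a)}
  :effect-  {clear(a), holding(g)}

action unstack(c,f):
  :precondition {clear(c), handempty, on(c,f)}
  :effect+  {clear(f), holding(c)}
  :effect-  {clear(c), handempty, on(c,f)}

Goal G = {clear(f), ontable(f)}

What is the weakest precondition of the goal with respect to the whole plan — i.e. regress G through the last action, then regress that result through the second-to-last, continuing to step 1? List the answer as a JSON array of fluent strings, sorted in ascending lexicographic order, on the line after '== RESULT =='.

Work backward from the goal:
  through step 3 (unstack(c,f)): drop {clear(f)}, keep {ontable(f)}, require {clear(c), handempty, on(c,f)}
    → {clear(c), handempty, on(c,f), ontable(f)}
  through step 2 (stack(g,a)): drop {handempty}, keep {clear(c), on(c,f), ontable(f)}, require {clear(a), holding(g)}
    → {clear(a), clear(c), holding(g), on(c,f), ontable(f)}
  through step 1 (unstack(g,a)): drop {clear(a), holding(g)}, keep {clear(c), on(c,f), ontable(f)}, require {clear(g), handempty, on(g,a)}
    → {clear(c), clear(g), handempty, on(c,f), on(g,a), ontable(f)}

== RESULT ==
["clear(c)", "clear(g)", "handempty", "on(c,f)", "on(g,a)", "ontable(f)"]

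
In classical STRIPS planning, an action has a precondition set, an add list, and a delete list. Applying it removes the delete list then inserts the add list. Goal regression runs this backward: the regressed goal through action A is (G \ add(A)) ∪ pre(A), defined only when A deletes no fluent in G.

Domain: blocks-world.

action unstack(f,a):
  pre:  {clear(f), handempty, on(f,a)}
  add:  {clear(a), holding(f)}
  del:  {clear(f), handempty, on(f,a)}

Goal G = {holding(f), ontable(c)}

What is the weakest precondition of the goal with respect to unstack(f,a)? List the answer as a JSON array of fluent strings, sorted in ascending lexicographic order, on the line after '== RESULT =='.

Regress:
  G ∩ del = {}  (empty — regression defined)
  G \ add = {holding(f), ontable(c)} \ {clear(a), holding(f)} = {ontable(c)}
  ∪ pre   = {ontable(c)} ∪ {clear(f), handempty, on(f,a)}
          = {clear(f), handempty, on(f,a), ontable(c)}

== RESULT ==
["clear(f)", "handempty", "on(f,a)", "ontable(c)"]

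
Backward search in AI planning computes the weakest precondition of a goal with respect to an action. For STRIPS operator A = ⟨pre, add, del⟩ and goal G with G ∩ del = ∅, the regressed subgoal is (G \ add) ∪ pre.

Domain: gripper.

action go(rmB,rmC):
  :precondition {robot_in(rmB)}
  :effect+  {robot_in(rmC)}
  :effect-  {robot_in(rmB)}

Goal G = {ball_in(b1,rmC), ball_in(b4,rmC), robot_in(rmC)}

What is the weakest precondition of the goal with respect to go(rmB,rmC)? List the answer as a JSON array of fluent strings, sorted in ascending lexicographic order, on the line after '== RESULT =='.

Regress:
  G ∩ del = {}  (empty — regression defined)
  G \ add = {ball_in(b1,rmC), ball_in(b4,rmC), robot_in(rmC)} \ {robot_in(rmC)} = {ball_in(b1,rmC), ball_in(b4,rmC)}
  ∪ pre   = {ball_in(b1,rmC), ball_in(b4,rmC)} ∪ {robot_in(rmB)}
          = {ball_in(b1,rmC), ball_in(b4,rmC), robot_in(rmB)}

== RESULT ==
["ball_in(b1,rmC)", "ball_in(b4,rmC)", "robot_in(rmB)"]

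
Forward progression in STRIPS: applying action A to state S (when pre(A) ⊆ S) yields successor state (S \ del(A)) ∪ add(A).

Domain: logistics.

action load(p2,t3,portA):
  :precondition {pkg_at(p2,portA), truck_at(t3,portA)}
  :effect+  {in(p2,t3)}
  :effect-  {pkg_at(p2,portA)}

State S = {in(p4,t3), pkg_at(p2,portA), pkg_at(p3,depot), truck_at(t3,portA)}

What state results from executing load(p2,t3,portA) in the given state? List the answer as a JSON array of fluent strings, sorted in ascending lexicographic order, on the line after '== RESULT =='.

Progress:
  pre ⊆ S: {pkg_at(p2,portA), truck_at(t3,portA)} ⊆ S  — applicable
  S \ del = {in(p4,t3), pkg_at(p3,depot), truck_at(t3,portA)}
  ∪ add   = {in(p2,t3), in(p4,t3), pkg_at(p3,depot), truck_at(t3,portA)}

== RESULT ==
["in(p2,t3)", "in(p4,t3)", "pkg_at(p3,depot)", "truck_at(t3,portA)"]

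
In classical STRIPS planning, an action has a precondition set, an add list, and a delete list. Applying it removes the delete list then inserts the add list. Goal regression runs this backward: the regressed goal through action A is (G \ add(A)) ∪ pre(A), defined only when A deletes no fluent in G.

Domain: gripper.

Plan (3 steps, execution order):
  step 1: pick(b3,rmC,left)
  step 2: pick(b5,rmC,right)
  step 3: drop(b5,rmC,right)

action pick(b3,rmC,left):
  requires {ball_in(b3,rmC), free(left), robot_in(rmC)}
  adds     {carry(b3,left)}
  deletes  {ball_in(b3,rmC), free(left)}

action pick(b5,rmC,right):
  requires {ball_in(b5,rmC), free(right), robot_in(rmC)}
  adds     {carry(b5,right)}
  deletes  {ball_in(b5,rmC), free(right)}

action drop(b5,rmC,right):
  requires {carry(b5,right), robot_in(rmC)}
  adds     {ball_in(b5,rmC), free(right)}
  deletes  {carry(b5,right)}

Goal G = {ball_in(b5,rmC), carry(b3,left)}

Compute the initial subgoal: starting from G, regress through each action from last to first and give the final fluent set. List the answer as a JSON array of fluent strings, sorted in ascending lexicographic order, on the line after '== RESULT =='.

Regress step by step:
  through step 3 (drop(b5,rmC,right)): drop {ball_in(b5,rmC)}, keep {carry(b3,left)}, require {carry(b5,right), robot_in(rmC)}
    → {carry(b3,left), carry(b5,right), robot_in(rmC)}
  through step 2 (pick(b5,rmC,right)): drop {carry(b5,right)}, keep {carry(b3,left), robot_in(rmC)}, require {ball_in(b5,rmC), free(right), robot_in(rmC)}
    → {ball_in(b5,rmC), carry(b3,left), free(right), robot_in(rmC)}
  through step 1 (pick(b3,rmC,left)): drop {carry(b3,left)}, keep {ball_in(b5,rmC), free(right), robot_in(rmC)}, require {ball_in(b3,rmC), free(left), robot_in(rmC)}
    → {ball_in(b3,rmC), ball_in(b5,rmC), free(left), free(right), robot_in(rmC)}

== RESULT ==
["ball_in(b3,rmC)", "ball_in(b5,rmC)", "free(left)", "free(right)", "robot_in(rmC)"]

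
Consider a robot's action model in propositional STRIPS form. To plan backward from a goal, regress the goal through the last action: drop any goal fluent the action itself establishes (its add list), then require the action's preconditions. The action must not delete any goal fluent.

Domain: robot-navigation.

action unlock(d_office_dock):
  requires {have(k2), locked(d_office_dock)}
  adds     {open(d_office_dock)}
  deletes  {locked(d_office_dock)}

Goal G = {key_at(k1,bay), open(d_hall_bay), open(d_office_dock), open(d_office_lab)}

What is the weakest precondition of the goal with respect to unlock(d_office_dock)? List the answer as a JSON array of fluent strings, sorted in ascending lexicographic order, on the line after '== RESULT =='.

Regress:
  G ∩ del = {}  (empty — regression defined)
  G \ add = {key_at(k1,bay), open(d_hall_bay), open(d_office_dock), open(d_office_lab)} \ {open(d_office_dock)} = {key_at(k1,bay), open(d_hall_bay), open(d_office_lab)}
  ∪ pre   = {key_at(k1,bay), open(d_hall_bay), open(d_office_lab)} ∪ {have(k2), locked(d_office_dock)}
          = {have(k2), key_at(k1,bay), locked(d_office_dock), open(d_hall_bay), open(d_office_lab)}

== RESULT ==
["have(k2)", "key_at(k1,bay)", "locked(d_office_dock)", "open(d_hall_bay)", "open(d_office_lab)"]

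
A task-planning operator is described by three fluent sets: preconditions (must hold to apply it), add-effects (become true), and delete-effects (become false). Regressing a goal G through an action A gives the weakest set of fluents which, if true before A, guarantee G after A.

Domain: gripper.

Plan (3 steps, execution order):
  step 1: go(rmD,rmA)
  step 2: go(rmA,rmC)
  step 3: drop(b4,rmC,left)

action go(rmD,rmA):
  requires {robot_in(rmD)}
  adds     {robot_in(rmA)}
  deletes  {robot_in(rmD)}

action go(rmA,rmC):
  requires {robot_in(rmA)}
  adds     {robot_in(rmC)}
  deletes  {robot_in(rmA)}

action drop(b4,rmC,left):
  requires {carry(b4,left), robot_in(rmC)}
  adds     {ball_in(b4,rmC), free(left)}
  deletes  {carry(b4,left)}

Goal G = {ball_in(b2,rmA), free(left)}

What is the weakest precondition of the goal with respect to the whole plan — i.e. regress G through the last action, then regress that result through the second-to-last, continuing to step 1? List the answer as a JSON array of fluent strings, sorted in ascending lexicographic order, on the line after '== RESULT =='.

Regress step by step:
  through step 3 (drop(b4,rmC,left)): drop {free(left)}, keep {ball_in(b2,rmA)}, require {carry(b4,left), robot_in(rmC)}
    → {ball_in(b2,rmA), carry(b4,left), robot_in(rmC)}
  through step 2 (go(rmA,rmC)): drop {robot_in(rmC)}, keep {ball_in(b2,rmA), carry(b4,left)}, require {robot_in(rmA)}
    → {ball_in(b2,rmA), carry(b4,left), robot_in(rmA)}
  through step 1 (go(rmD,rmA)): drop {robot_in(rmA)}, keep {ball_in(b2,rmA), carry(b4,left)}, require {robot_in(rmD)}
    → {ball_in(b2,rmA), carry(b4,left), robot_in(rmD)}

== RESULT ==
["ball_in(b2,rmA)", "carry(b4,left)", "robot_in(rmD)"]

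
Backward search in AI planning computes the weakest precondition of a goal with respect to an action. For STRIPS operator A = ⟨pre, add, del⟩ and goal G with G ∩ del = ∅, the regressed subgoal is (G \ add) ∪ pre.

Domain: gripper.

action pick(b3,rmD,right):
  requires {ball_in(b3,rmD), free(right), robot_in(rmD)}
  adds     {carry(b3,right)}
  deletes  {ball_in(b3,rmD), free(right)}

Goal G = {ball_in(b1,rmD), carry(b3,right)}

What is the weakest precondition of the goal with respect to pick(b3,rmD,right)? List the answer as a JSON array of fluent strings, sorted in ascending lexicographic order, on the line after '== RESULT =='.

Regress:
  G ∩ del = {}  (empty — regression defined)
  G \ add = {ball_in(b1,rmD), carry(b3,right)} \ {carry(b3,right)} = {ball_in(b1,rmD)}
  ∪ pre   = {ball_in(b1,rmD)} ∪ {ball_in(b3,rmD), free(right), robot_in(rmD)}
          = {ball_in(b1,rmD), ball_in(b3,rmD), free(right), robot_in(rmD)}

== RESULT ==
["ball_in(b1,rmD)", "ball_in(b3,rmD)", "free(right)", "robot_in(rmD)"]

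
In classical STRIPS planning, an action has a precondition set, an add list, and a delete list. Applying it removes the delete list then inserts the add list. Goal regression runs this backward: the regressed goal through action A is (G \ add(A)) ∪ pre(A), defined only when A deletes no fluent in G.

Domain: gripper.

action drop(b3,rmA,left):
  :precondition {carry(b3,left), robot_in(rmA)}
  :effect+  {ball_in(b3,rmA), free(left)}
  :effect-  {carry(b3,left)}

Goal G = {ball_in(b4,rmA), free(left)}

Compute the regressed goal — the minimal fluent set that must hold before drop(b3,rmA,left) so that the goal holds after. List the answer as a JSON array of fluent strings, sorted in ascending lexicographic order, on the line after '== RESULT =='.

Compute (G \ add) ∪ pre:
  G ∩ del = {}  (empty — regression defined)
  G \ add = {ball_in(b4,rmA), free(left)} \ {ball_in(b3,rmA), free(left)} = {ball_in(b4,rmA)}
  ∪ pre   = {ball_in(b4,rmA)} ∪ {carry(b3,left), robot_in(rmA)}
          = {ball_in(b4,rmA), carry(b3,left), robot_in(rmA)}

== RESULT ==
["ball_in(b4,rmA)", "carry(b3,left)", "robot_in(rmA)"]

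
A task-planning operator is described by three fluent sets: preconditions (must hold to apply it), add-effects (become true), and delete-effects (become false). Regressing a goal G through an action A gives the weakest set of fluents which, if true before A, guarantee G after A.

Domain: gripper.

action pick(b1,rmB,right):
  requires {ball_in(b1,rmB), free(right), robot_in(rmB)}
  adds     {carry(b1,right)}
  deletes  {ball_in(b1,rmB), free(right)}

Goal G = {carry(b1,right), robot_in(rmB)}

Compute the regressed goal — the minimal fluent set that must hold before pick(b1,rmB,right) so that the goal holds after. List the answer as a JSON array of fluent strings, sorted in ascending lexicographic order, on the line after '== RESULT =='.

Regress:
  G ∩ del = {}  (empty — regression defined)
  G \ add = {carry(b1,right), robot_in(rmB)} \ {carry(b1,right)} = {robot_in(rmB)}
  ∪ pre   = {robot_in(rmB)} ∪ {ball_in(b1,rmB), free(right), robot_in(rmB)}
          = {ball_in(b1,rmB), free(right), robot_in(rmB)}

== RESULT ==
["ball_in(b1,rmB)", "free(right)", "robot_in(rmB)"]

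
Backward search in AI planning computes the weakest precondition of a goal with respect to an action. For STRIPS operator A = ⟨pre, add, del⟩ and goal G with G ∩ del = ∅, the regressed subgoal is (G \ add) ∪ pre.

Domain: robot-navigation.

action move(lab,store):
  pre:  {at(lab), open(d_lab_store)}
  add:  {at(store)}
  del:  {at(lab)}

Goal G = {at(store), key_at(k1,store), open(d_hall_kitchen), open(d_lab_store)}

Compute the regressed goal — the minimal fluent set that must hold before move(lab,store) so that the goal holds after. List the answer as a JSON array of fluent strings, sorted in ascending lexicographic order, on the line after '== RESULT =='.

Compute (G \ add) ∪ pre:
  G ∩ del = {}  (empty — regression defined)
  G \ add = {at(store), key_at(k1,store), open(d_hall_kitchen), open(d_lab_store)} \ {at(store)} = {key_at(k1,store), open(d_hall_kitchen), open(d_lab_store)}
  ∪ pre   = {key_at(k1,store), open(d_hall_kitchen), open(d_lab_store)} ∪ {at(lab), open(d_lab_store)}
          = {at(lab), key_at(k1,store), open(d_hall_kitchen), open(d_lab_store)}

== RESULT ==
["at(lab)", "key_at(k1,store)", "open(d_hall_kitchen)", "open(d_lab_store)"]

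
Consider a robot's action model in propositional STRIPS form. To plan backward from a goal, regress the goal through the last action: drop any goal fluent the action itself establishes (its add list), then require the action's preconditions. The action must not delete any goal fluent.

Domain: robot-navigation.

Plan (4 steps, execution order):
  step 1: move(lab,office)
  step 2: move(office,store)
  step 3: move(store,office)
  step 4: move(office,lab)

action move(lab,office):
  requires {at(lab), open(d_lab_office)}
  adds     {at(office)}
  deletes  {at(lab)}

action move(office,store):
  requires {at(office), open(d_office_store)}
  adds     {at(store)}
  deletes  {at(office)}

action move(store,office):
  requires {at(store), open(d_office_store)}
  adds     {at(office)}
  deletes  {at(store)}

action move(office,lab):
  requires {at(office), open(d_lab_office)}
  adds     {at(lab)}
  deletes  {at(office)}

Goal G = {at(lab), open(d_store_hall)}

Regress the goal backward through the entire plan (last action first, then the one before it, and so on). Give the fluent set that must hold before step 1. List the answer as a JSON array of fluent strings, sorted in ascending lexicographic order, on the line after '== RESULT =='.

Work backward from the goal:
  through step 4 (move(office,lab)): drop {at(lab)}, keep {open(d_store_hall)}, require {at(office), open(d_lab_office)}
    → {at(office), open(d_lab_office), open(d_store_hall)}
  through step 3 (move(store,office)): drop {at(office)}, keep {open(d_lab_office), open(d_store_hall)}, require {at(store), open(d_office_store)}
    → {at(store), open(d_lab_office), open(d_office_store), open(d_store_hall)}
  through step 2 (move(office,store)): drop {at(store)}, keep {open(d_lab_office), open(d_office_store), open(d_store_hall)}, require {at(office), open(d_office_store)}
    → {at(office), open(d_lab_office), open(d_office_store), open(d_store_hall)}
  through step 1 (move(lab,office)): drop {at(office)}, keep {open(d_lab_office), open(d_office_store), open(d_store_hall)}, require {at(lab), open(d_lab_office)}
    → {at(lab), open(d_lab_office), open(d_office_store), open(d_store_hall)}

== RESULT ==
["at(lab)", "open(d_lab_office)", "open(d_office_store)", "open(d_store_hall)"]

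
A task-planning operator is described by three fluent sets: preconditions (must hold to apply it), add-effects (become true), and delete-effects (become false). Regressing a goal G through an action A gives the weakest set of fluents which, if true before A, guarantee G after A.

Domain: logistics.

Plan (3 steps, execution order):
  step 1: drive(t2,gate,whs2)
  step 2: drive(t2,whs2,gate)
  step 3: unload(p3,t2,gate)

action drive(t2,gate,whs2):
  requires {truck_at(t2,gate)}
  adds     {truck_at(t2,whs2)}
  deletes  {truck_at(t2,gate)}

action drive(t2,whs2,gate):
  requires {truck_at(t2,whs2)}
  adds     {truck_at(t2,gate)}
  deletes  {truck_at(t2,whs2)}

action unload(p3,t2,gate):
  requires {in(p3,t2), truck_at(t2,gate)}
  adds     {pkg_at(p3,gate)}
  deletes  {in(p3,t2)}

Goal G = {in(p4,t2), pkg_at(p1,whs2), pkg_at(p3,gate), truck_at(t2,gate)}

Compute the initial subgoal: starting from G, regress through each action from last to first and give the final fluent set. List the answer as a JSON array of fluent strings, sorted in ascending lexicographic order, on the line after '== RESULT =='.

Work backward from the goal:
  through step 3 (unload(p3,t2,gate)): drop {pkg_at(p3,gate)}, keep {in(p4,t2), pkg_at(p1,whs2), truck_at(t2,gate)}, require {in(p3,t2), truck_at(t2,gate)}
    → {in(p3,t2), in(p4,t2), pkg_at(p1,whs2), truck_at(t2,gate)}
  through step 2 (drive(t2,whs2,gate)): drop {truck_at(t2,gate)}, keep {in(p3,t2), in(p4,t2), pkg_at(p1,whs2)}, require {truck_at(t2,whs2)}
    → {in(p3,t2), in(p4,t2), pkg_at(p1,whs2), truck_at(t2,whs2)}
  through step 1 (drive(t2,gate,whs2)): drop {truck_at(t2,whs2)}, keep {in(p3,t2), in(p4,t2), pkg_at(p1,whs2)}, require {truck_at(t2,gate)}
    → {in(p3,t2), in(p4,t2), pkg_at(p1,whs2), truck_at(t2,gate)}

== RESULT ==
["in(p3,t2)", "in(p4,t2)", "pkg_at(p1,whs2)", "truck_at(t2,gate)"]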